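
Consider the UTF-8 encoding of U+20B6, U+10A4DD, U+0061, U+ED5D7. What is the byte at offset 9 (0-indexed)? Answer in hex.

0xAD

U+20B6 → 3-byte form E2 82 B6 at offsets 0–2.
U+10A4DD → 4-byte form F4 8A 93 9D at offsets 3–6.
U+0061 → 1-byte form 61 at offsets 7–7.
U+ED5D7 → 4-byte form F3 AD 97 97 at offsets 8–11.
Offset 9 falls in char 4's range; it's byte 2 of F3 AD 97 97 = 0xAD.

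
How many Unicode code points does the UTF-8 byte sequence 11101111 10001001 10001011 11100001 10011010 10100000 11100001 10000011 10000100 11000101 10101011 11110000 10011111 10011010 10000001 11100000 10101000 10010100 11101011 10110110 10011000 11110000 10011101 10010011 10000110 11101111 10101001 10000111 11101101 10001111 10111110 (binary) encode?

10

Byte at offset 0: 0xEF = 11101111 → 3-byte char (#1). Advance 3.
Byte at offset 3: 0xE1 = 11100001 → 3-byte char (#2). Advance 3.
Byte at offset 6: 0xE1 = 11100001 → 3-byte char (#3). Advance 3.
Byte at offset 9: 0xC5 = 11000101 → 2-byte char (#4). Advance 2.
Byte at offset 11: 0xF0 = 11110000 → 4-byte char (#5). Advance 4.
Byte at offset 15: 0xE0 = 11100000 → 3-byte char (#6). Advance 3.
Byte at offset 18: 0xEB = 11101011 → 3-byte char (#7). Advance 3.
Byte at offset 21: 0xF0 = 11110000 → 4-byte char (#8). Advance 4.
Byte at offset 25: 0xEF = 11101111 → 3-byte char (#9). Advance 3.
Byte at offset 28: 0xED = 11101101 → 3-byte char (#10). Advance 3.
Reached end at offset 31 after 10 code points.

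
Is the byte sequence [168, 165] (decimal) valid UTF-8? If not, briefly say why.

Byte 0xA8 = 10101000 has the form 10xxxxxx — a continuation byte — but there is no preceding leading byte.

invalid (continuation byte with no leading byte)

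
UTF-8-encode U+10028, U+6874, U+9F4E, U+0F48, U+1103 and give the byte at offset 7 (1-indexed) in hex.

0xB4

1-indexed offset 7 is 0-indexed offset 6.
U+10028 → 4-byte form F0 90 80 A8 at offsets 0–3.
U+6874 → 3-byte form E6 A1 B4 at offsets 4–6.
Offset 6 falls in char 2's range; it's byte 3 of E6 A1 B4 = 0xB4.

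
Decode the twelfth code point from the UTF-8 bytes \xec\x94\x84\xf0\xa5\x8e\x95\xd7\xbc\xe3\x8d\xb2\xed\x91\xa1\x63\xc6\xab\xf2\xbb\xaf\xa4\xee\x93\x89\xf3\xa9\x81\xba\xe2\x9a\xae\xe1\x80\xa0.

Offset 0: leading byte 0xEC = 11101100 → 3-byte char #1 = EC 94 84.
Offset 3: leading byte 0xF0 = 11110000 → 4-byte char #2 = F0 A5 8E 95.
Offset 7: leading byte 0xD7 = 11010111 → 2-byte char #3 = D7 BC.
Offset 9: leading byte 0xE3 = 11100011 → 3-byte char #4 = E3 8D B2.
Offset 12: leading byte 0xED = 11101101 → 3-byte char #5 = ED 91 A1.
Offset 15: leading byte 0x63 = 01100011 → 1-byte char #6 = 63.
Offset 16: leading byte 0xC6 = 11000110 → 2-byte char #7 = C6 AB.
Offset 18: leading byte 0xF2 = 11110010 → 4-byte char #8 = F2 BB AF A4.
Offset 22: leading byte 0xEE = 11101110 → 3-byte char #9 = EE 93 89.
Offset 25: leading byte 0xF3 = 11110011 → 4-byte char #10 = F3 A9 81 BA.
Offset 29: leading byte 0xE2 = 11100010 → 3-byte char #11 = E2 9A AE.
Offset 32: leading byte 0xE1 = 11100001 → 3-byte char #12 = E1 80 A0.
Leading byte 0xE1 = 11100001 matches 1110xxxx → 3-byte sequence.
Byte 1: 0xE1 = 11100001, payload 0001 (4 bits).
Byte 2: 0x80 = 10000000 (10xxxxxx ✓), payload 000000.
Byte 3: 0xA0 = 10100000 (10xxxxxx ✓), payload 100000.
Concatenate: 0001000000100000 = 0x1020 (16 bits → U+1020).

U+1020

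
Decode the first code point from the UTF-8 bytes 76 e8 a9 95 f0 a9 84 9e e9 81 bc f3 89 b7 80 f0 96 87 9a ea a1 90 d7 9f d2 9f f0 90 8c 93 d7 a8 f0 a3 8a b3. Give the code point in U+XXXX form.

U+0076

Offset 0: leading byte 0x76 = 01110110 → 1-byte char #1 = 76.
Leading byte 0x76 = 01110110 matches 0xxxxxxx → 1-byte sequence.
Byte 1: 0x76 = 01110110, payload 1110110 (7 bits).
Concatenate: 1110110 = 0x76 (7 bits → U+0076).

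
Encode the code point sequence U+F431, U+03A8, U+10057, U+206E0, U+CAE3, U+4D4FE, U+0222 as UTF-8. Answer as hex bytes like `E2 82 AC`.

U+F431: 3-byte form → EF 90 B1.
U+03A8: 2-byte form → CE A8.
U+10057: 4-byte form → F0 90 81 97.
U+206E0: 4-byte form → F0 A0 9B A0.
U+CAE3: 3-byte form → EC AB A3.
U+4D4FE: 4-byte form → F1 8D 93 BE.
U+0222: 2-byte form → C8 A2.
Concatenated (22 bytes): EF 90 B1 CE A8 F0 90 81 97 F0 A0 9B A0 EC AB A3 F1 8D 93 BE C8 A2.

EF 90 B1 CE A8 F0 90 81 97 F0 A0 9B A0 EC AB A3 F1 8D 93 BE C8 A2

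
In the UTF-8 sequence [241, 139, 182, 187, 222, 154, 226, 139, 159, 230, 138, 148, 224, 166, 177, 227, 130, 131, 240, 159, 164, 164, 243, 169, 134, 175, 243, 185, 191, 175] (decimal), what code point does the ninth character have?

Offset 0: leading byte 0xF1 = 11110001 → 4-byte char #1 = F1 8B B6 BB.
Offset 4: leading byte 0xDE = 11011110 → 2-byte char #2 = DE 9A.
Offset 6: leading byte 0xE2 = 11100010 → 3-byte char #3 = E2 8B 9F.
Offset 9: leading byte 0xE6 = 11100110 → 3-byte char #4 = E6 8A 94.
Offset 12: leading byte 0xE0 = 11100000 → 3-byte char #5 = E0 A6 B1.
Offset 15: leading byte 0xE3 = 11100011 → 3-byte char #6 = E3 82 83.
Offset 18: leading byte 0xF0 = 11110000 → 4-byte char #7 = F0 9F A4 A4.
Offset 22: leading byte 0xF3 = 11110011 → 4-byte char #8 = F3 A9 86 AF.
Offset 26: leading byte 0xF3 = 11110011 → 4-byte char #9 = F3 B9 BF AF.
Leading byte 0xF3 = 11110011 matches 11110xxx → 4-byte sequence.
Byte 1: 0xF3 = 11110011, payload 011 (3 bits).
Byte 2: 0xB9 = 10111001 (10xxxxxx ✓), payload 111001.
Byte 3: 0xBF = 10111111 (10xxxxxx ✓), payload 111111.
Byte 4: 0xAF = 10101111 (10xxxxxx ✓), payload 101111.
Concatenate: 011111001111111101111 = 0xF9FEF (21 bits → U+F9FEF).

U+F9FEF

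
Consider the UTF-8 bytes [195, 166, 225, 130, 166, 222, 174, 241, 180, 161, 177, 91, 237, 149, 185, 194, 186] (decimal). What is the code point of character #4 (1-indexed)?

U+74871

Offset 0: leading byte 0xC3 = 11000011 → 2-byte char #1 = C3 A6.
Offset 2: leading byte 0xE1 = 11100001 → 3-byte char #2 = E1 82 A6.
Offset 5: leading byte 0xDE = 11011110 → 2-byte char #3 = DE AE.
Offset 7: leading byte 0xF1 = 11110001 → 4-byte char #4 = F1 B4 A1 B1.
Leading byte 0xF1 = 11110001 matches 11110xxx → 4-byte sequence.
Byte 1: 0xF1 = 11110001, payload 001 (3 bits).
Byte 2: 0xB4 = 10110100 (10xxxxxx ✓), payload 110100.
Byte 3: 0xA1 = 10100001 (10xxxxxx ✓), payload 100001.
Byte 4: 0xB1 = 10110001 (10xxxxxx ✓), payload 110001.
Concatenate: 001110100100001110001 = 0x74871 (21 bits → U+74871).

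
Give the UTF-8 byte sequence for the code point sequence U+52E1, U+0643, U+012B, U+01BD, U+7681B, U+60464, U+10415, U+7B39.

E5 8B A1 D9 83 C4 AB C6 BD F1 B6 A0 9B F1 A0 91 A4 F0 90 90 95 E7 AC B9

U+52E1: 3-byte form → E5 8B A1.
U+0643: 2-byte form → D9 83.
U+012B: 2-byte form → C4 AB.
U+01BD: 2-byte form → C6 BD.
U+7681B: 4-byte form → F1 B6 A0 9B.
U+60464: 4-byte form → F1 A0 91 A4.
U+10415: 4-byte form → F0 90 90 95.
U+7B39: 3-byte form → E7 AC B9.
Concatenated (24 bytes): E5 8B A1 D9 83 C4 AB C6 BD F1 B6 A0 9B F1 A0 91 A4 F0 90 90 95 E7 AC B9.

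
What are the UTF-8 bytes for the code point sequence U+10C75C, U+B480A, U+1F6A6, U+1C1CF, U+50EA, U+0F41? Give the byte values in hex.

F4 8C 9D 9C F2 B4 A0 8A F0 9F 9A A6 F0 9C 87 8F E5 83 AA E0 BD 81

U+10C75C: 4-byte form → F4 8C 9D 9C.
U+B480A: 4-byte form → F2 B4 A0 8A.
U+1F6A6: 4-byte form → F0 9F 9A A6.
U+1C1CF: 4-byte form → F0 9C 87 8F.
U+50EA: 3-byte form → E5 83 AA.
U+0F41: 3-byte form → E0 BD 81.
Concatenated (22 bytes): F4 8C 9D 9C F2 B4 A0 8A F0 9F 9A A6 F0 9C 87 8F E5 83 AA E0 BD 81.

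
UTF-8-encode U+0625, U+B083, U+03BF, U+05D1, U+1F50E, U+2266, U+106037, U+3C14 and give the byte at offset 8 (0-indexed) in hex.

0x91

U+0625 → 2-byte form D8 A5 at offsets 0–1.
U+B083 → 3-byte form EB 82 83 at offsets 2–4.
U+03BF → 2-byte form CE BF at offsets 5–6.
U+05D1 → 2-byte form D7 91 at offsets 7–8.
Offset 8 falls in char 4's range; it's byte 2 of D7 91 = 0x91.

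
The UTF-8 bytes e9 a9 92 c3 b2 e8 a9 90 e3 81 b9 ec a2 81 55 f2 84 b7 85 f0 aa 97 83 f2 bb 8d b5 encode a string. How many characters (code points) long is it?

9

Byte at offset 0: 0xE9 = 11101001 → 3-byte char (#1). Advance 3.
Byte at offset 3: 0xC3 = 11000011 → 2-byte char (#2). Advance 2.
Byte at offset 5: 0xE8 = 11101000 → 3-byte char (#3). Advance 3.
Byte at offset 8: 0xE3 = 11100011 → 3-byte char (#4). Advance 3.
Byte at offset 11: 0xEC = 11101100 → 3-byte char (#5). Advance 3.
Byte at offset 14: 0x55 = 01010101 → 1-byte char (#6). Advance 1.
Byte at offset 15: 0xF2 = 11110010 → 4-byte char (#7). Advance 4.
Byte at offset 19: 0xF0 = 11110000 → 4-byte char (#8). Advance 4.
Byte at offset 23: 0xF2 = 11110010 → 4-byte char (#9). Advance 4.
Reached end at offset 27 after 9 code points.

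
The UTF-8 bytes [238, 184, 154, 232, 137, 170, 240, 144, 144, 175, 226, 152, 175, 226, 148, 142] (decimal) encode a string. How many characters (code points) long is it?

Byte at offset 0: 0xEE = 11101110 → 3-byte char (#1). Advance 3.
Byte at offset 3: 0xE8 = 11101000 → 3-byte char (#2). Advance 3.
Byte at offset 6: 0xF0 = 11110000 → 4-byte char (#3). Advance 4.
Byte at offset 10: 0xE2 = 11100010 → 3-byte char (#4). Advance 3.
Byte at offset 13: 0xE2 = 11100010 → 3-byte char (#5). Advance 3.
Reached end at offset 16 after 5 code points.

5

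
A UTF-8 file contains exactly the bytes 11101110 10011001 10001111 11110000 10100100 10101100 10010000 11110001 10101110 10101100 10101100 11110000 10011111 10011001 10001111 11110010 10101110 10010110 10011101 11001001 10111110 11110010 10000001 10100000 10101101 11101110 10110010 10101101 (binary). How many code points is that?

8

Byte at offset 0: 0xEE = 11101110 → 3-byte char (#1). Advance 3.
Byte at offset 3: 0xF0 = 11110000 → 4-byte char (#2). Advance 4.
Byte at offset 7: 0xF1 = 11110001 → 4-byte char (#3). Advance 4.
Byte at offset 11: 0xF0 = 11110000 → 4-byte char (#4). Advance 4.
Byte at offset 15: 0xF2 = 11110010 → 4-byte char (#5). Advance 4.
Byte at offset 19: 0xC9 = 11001001 → 2-byte char (#6). Advance 2.
Byte at offset 21: 0xF2 = 11110010 → 4-byte char (#7). Advance 4.
Byte at offset 25: 0xEE = 11101110 → 3-byte char (#8). Advance 3.
Reached end at offset 28 after 8 code points.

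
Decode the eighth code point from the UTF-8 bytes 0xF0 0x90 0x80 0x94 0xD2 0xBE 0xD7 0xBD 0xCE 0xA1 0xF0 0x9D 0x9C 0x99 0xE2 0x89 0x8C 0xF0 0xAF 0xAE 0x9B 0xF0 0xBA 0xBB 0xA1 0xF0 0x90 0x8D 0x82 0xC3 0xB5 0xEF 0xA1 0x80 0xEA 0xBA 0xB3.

U+3AEE1

Offset 0: leading byte 0xF0 = 11110000 → 4-byte char #1 = F0 90 80 94.
Offset 4: leading byte 0xD2 = 11010010 → 2-byte char #2 = D2 BE.
Offset 6: leading byte 0xD7 = 11010111 → 2-byte char #3 = D7 BD.
Offset 8: leading byte 0xCE = 11001110 → 2-byte char #4 = CE A1.
Offset 10: leading byte 0xF0 = 11110000 → 4-byte char #5 = F0 9D 9C 99.
Offset 14: leading byte 0xE2 = 11100010 → 3-byte char #6 = E2 89 8C.
Offset 17: leading byte 0xF0 = 11110000 → 4-byte char #7 = F0 AF AE 9B.
Offset 21: leading byte 0xF0 = 11110000 → 4-byte char #8 = F0 BA BB A1.
Leading byte 0xF0 = 11110000 matches 11110xxx → 4-byte sequence.
Byte 1: 0xF0 = 11110000, payload 000 (3 bits).
Byte 2: 0xBA = 10111010 (10xxxxxx ✓), payload 111010.
Byte 3: 0xBB = 10111011 (10xxxxxx ✓), payload 111011.
Byte 4: 0xA1 = 10100001 (10xxxxxx ✓), payload 100001.
Concatenate: 000111010111011100001 = 0x3AEE1 (21 bits → U+3AEE1).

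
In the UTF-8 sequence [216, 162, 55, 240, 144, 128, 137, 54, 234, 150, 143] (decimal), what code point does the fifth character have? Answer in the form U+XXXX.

U+A58F

Offset 0: leading byte 0xD8 = 11011000 → 2-byte char #1 = D8 A2.
Offset 2: leading byte 0x37 = 00110111 → 1-byte char #2 = 37.
Offset 3: leading byte 0xF0 = 11110000 → 4-byte char #3 = F0 90 80 89.
Offset 7: leading byte 0x36 = 00110110 → 1-byte char #4 = 36.
Offset 8: leading byte 0xEA = 11101010 → 3-byte char #5 = EA 96 8F.
Leading byte 0xEA = 11101010 matches 1110xxxx → 3-byte sequence.
Byte 1: 0xEA = 11101010, payload 1010 (4 bits).
Byte 2: 0x96 = 10010110 (10xxxxxx ✓), payload 010110.
Byte 3: 0x8F = 10001111 (10xxxxxx ✓), payload 001111.
Concatenate: 1010010110001111 = 0xA58F (16 bits → U+A58F).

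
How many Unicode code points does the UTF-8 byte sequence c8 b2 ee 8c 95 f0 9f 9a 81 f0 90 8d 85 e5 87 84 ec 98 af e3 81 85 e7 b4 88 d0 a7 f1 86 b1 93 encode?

10

Byte at offset 0: 0xC8 = 11001000 → 2-byte char (#1). Advance 2.
Byte at offset 2: 0xEE = 11101110 → 3-byte char (#2). Advance 3.
Byte at offset 5: 0xF0 = 11110000 → 4-byte char (#3). Advance 4.
Byte at offset 9: 0xF0 = 11110000 → 4-byte char (#4). Advance 4.
Byte at offset 13: 0xE5 = 11100101 → 3-byte char (#5). Advance 3.
Byte at offset 16: 0xEC = 11101100 → 3-byte char (#6). Advance 3.
Byte at offset 19: 0xE3 = 11100011 → 3-byte char (#7). Advance 3.
Byte at offset 22: 0xE7 = 11100111 → 3-byte char (#8). Advance 3.
Byte at offset 25: 0xD0 = 11010000 → 2-byte char (#9). Advance 2.
Byte at offset 27: 0xF1 = 11110001 → 4-byte char (#10). Advance 4.
Reached end at offset 31 after 10 code points.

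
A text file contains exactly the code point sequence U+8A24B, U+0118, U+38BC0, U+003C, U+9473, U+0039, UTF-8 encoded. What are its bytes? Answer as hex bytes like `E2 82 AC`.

U+8A24B: 4-byte form → F2 8A 89 8B.
U+0118: 2-byte form → C4 98.
U+38BC0: 4-byte form → F0 B8 AF 80.
U+003C: 1-byte form → 3C.
U+9473: 3-byte form → E9 91 B3.
U+0039: 1-byte form → 39.
Concatenated (15 bytes): F2 8A 89 8B C4 98 F0 B8 AF 80 3C E9 91 B3 39.

F2 8A 89 8B C4 98 F0 B8 AF 80 3C E9 91 B3 39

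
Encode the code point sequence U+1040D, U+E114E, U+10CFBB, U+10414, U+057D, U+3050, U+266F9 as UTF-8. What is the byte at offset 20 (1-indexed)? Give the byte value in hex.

0x81

1-indexed offset 20 is 0-indexed offset 19.
U+1040D → 4-byte form F0 90 90 8D at offsets 0–3.
U+E114E → 4-byte form F3 A1 85 8E at offsets 4–7.
U+10CFBB → 4-byte form F4 8C BE BB at offsets 8–11.
U+10414 → 4-byte form F0 90 90 94 at offsets 12–15.
U+057D → 2-byte form D5 BD at offsets 16–17.
U+3050 → 3-byte form E3 81 90 at offsets 18–20.
Offset 19 falls in char 6's range; it's byte 2 of E3 81 90 = 0x81.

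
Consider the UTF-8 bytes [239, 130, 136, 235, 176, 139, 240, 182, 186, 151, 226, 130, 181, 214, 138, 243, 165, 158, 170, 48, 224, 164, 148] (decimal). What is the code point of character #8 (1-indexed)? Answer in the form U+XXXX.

Offset 0: leading byte 0xEF = 11101111 → 3-byte char #1 = EF 82 88.
Offset 3: leading byte 0xEB = 11101011 → 3-byte char #2 = EB B0 8B.
Offset 6: leading byte 0xF0 = 11110000 → 4-byte char #3 = F0 B6 BA 97.
Offset 10: leading byte 0xE2 = 11100010 → 3-byte char #4 = E2 82 B5.
Offset 13: leading byte 0xD6 = 11010110 → 2-byte char #5 = D6 8A.
Offset 15: leading byte 0xF3 = 11110011 → 4-byte char #6 = F3 A5 9E AA.
Offset 19: leading byte 0x30 = 00110000 → 1-byte char #7 = 30.
Offset 20: leading byte 0xE0 = 11100000 → 3-byte char #8 = E0 A4 94.
Leading byte 0xE0 = 11100000 matches 1110xxxx → 3-byte sequence.
Byte 1: 0xE0 = 11100000, payload 0000 (4 bits).
Byte 2: 0xA4 = 10100100 (10xxxxxx ✓), payload 100100.
Byte 3: 0x94 = 10010100 (10xxxxxx ✓), payload 010100.
Concatenate: 0000100100010100 = 0x914 (16 bits → U+0914).

U+0914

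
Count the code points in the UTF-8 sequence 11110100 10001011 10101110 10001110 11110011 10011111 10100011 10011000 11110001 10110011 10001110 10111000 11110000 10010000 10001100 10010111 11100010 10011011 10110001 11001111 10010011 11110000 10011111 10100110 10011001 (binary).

7

Byte at offset 0: 0xF4 = 11110100 → 4-byte char (#1). Advance 4.
Byte at offset 4: 0xF3 = 11110011 → 4-byte char (#2). Advance 4.
Byte at offset 8: 0xF1 = 11110001 → 4-byte char (#3). Advance 4.
Byte at offset 12: 0xF0 = 11110000 → 4-byte char (#4). Advance 4.
Byte at offset 16: 0xE2 = 11100010 → 3-byte char (#5). Advance 3.
Byte at offset 19: 0xCF = 11001111 → 2-byte char (#6). Advance 2.
Byte at offset 21: 0xF0 = 11110000 → 4-byte char (#7). Advance 4.
Reached end at offset 25 after 7 code points.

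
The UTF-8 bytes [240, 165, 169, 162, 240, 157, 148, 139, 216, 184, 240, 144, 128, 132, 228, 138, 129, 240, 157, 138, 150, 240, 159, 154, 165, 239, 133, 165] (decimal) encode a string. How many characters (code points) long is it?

Byte at offset 0: 0xF0 = 11110000 → 4-byte char (#1). Advance 4.
Byte at offset 4: 0xF0 = 11110000 → 4-byte char (#2). Advance 4.
Byte at offset 8: 0xD8 = 11011000 → 2-byte char (#3). Advance 2.
Byte at offset 10: 0xF0 = 11110000 → 4-byte char (#4). Advance 4.
Byte at offset 14: 0xE4 = 11100100 → 3-byte char (#5). Advance 3.
Byte at offset 17: 0xF0 = 11110000 → 4-byte char (#6). Advance 4.
Byte at offset 21: 0xF0 = 11110000 → 4-byte char (#7). Advance 4.
Byte at offset 25: 0xEF = 11101111 → 3-byte char (#8). Advance 3.
Reached end at offset 28 after 8 code points.

8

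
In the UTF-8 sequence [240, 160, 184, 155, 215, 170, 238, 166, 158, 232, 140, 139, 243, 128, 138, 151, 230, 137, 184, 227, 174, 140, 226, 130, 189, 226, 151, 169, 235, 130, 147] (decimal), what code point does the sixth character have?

Offset 0: leading byte 0xF0 = 11110000 → 4-byte char #1 = F0 A0 B8 9B.
Offset 4: leading byte 0xD7 = 11010111 → 2-byte char #2 = D7 AA.
Offset 6: leading byte 0xEE = 11101110 → 3-byte char #3 = EE A6 9E.
Offset 9: leading byte 0xE8 = 11101000 → 3-byte char #4 = E8 8C 8B.
Offset 12: leading byte 0xF3 = 11110011 → 4-byte char #5 = F3 80 8A 97.
Offset 16: leading byte 0xE6 = 11100110 → 3-byte char #6 = E6 89 B8.
Leading byte 0xE6 = 11100110 matches 1110xxxx → 3-byte sequence.
Byte 1: 0xE6 = 11100110, payload 0110 (4 bits).
Byte 2: 0x89 = 10001001 (10xxxxxx ✓), payload 001001.
Byte 3: 0xB8 = 10111000 (10xxxxxx ✓), payload 111000.
Concatenate: 0110001001111000 = 0x6278 (16 bits → U+6278).

U+6278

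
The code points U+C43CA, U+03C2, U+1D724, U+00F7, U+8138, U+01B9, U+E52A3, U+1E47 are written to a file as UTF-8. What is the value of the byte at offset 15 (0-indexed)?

0xC6

U+C43CA → 4-byte form F3 84 8F 8A at offsets 0–3.
U+03C2 → 2-byte form CF 82 at offsets 4–5.
U+1D724 → 4-byte form F0 9D 9C A4 at offsets 6–9.
U+00F7 → 2-byte form C3 B7 at offsets 10–11.
U+8138 → 3-byte form E8 84 B8 at offsets 12–14.
U+01B9 → 2-byte form C6 B9 at offsets 15–16.
Offset 15 falls in char 6's range; it's byte 1 of C6 B9 = 0xC6.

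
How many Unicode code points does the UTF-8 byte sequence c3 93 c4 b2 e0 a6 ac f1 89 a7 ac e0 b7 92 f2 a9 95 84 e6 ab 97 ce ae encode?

8

Byte at offset 0: 0xC3 = 11000011 → 2-byte char (#1). Advance 2.
Byte at offset 2: 0xC4 = 11000100 → 2-byte char (#2). Advance 2.
Byte at offset 4: 0xE0 = 11100000 → 3-byte char (#3). Advance 3.
Byte at offset 7: 0xF1 = 11110001 → 4-byte char (#4). Advance 4.
Byte at offset 11: 0xE0 = 11100000 → 3-byte char (#5). Advance 3.
Byte at offset 14: 0xF2 = 11110010 → 4-byte char (#6). Advance 4.
Byte at offset 18: 0xE6 = 11100110 → 3-byte char (#7). Advance 3.
Byte at offset 21: 0xCE = 11001110 → 2-byte char (#8). Advance 2.
Reached end at offset 23 after 8 code points.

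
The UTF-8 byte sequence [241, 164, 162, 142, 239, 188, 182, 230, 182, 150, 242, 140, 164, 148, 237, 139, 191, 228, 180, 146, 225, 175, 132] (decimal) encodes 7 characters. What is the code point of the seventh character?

Offset 0: leading byte 0xF1 = 11110001 → 4-byte char #1 = F1 A4 A2 8E.
Offset 4: leading byte 0xEF = 11101111 → 3-byte char #2 = EF BC B6.
Offset 7: leading byte 0xE6 = 11100110 → 3-byte char #3 = E6 B6 96.
Offset 10: leading byte 0xF2 = 11110010 → 4-byte char #4 = F2 8C A4 94.
Offset 14: leading byte 0xED = 11101101 → 3-byte char #5 = ED 8B BF.
Offset 17: leading byte 0xE4 = 11100100 → 3-byte char #6 = E4 B4 92.
Offset 20: leading byte 0xE1 = 11100001 → 3-byte char #7 = E1 AF 84.
Leading byte 0xE1 = 11100001 matches 1110xxxx → 3-byte sequence.
Byte 1: 0xE1 = 11100001, payload 0001 (4 bits).
Byte 2: 0xAF = 10101111 (10xxxxxx ✓), payload 101111.
Byte 3: 0x84 = 10000100 (10xxxxxx ✓), payload 000100.
Concatenate: 0001101111000100 = 0x1BC4 (16 bits → U+1BC4).

U+1BC4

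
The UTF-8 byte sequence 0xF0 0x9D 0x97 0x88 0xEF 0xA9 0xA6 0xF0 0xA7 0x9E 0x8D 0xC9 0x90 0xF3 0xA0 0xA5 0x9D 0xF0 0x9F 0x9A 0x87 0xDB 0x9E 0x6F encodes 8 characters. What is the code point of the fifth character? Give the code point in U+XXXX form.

U+E095D

Offset 0: leading byte 0xF0 = 11110000 → 4-byte char #1 = F0 9D 97 88.
Offset 4: leading byte 0xEF = 11101111 → 3-byte char #2 = EF A9 A6.
Offset 7: leading byte 0xF0 = 11110000 → 4-byte char #3 = F0 A7 9E 8D.
Offset 11: leading byte 0xC9 = 11001001 → 2-byte char #4 = C9 90.
Offset 13: leading byte 0xF3 = 11110011 → 4-byte char #5 = F3 A0 A5 9D.
Leading byte 0xF3 = 11110011 matches 11110xxx → 4-byte sequence.
Byte 1: 0xF3 = 11110011, payload 011 (3 bits).
Byte 2: 0xA0 = 10100000 (10xxxxxx ✓), payload 100000.
Byte 3: 0xA5 = 10100101 (10xxxxxx ✓), payload 100101.
Byte 4: 0x9D = 10011101 (10xxxxxx ✓), payload 011101.
Concatenate: 011100000100101011101 = 0xE095D (21 bits → U+E095D).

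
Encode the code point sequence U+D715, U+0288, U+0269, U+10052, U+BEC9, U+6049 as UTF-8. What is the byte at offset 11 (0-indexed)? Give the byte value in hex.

U+D715 → 3-byte form ED 9C 95 at offsets 0–2.
U+0288 → 2-byte form CA 88 at offsets 3–4.
U+0269 → 2-byte form C9 A9 at offsets 5–6.
U+10052 → 4-byte form F0 90 81 92 at offsets 7–10.
U+BEC9 → 3-byte form EB BB 89 at offsets 11–13.
Offset 11 falls in char 5's range; it's byte 1 of EB BB 89 = 0xEB.

0xEB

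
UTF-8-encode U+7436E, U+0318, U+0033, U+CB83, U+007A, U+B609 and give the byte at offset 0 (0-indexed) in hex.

U+7436E → 4-byte form F1 B4 8D AE at offsets 0–3.
Offset 0 falls in char 1's range; it's byte 1 of F1 B4 8D AE = 0xF1.

0xF1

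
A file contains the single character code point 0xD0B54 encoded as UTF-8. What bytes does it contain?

F3 90 AD 94

U+D0B54 = 0xD0B54 = 854868 decimal. In range U+10000–U+10FFFF → 4-byte form: 11110xxx 10xxxxxx 10xxxxxx 10xxxxxx.
Binary (21 bits): 011010000101101010100.
Split 3+6+6+6: 011 | 010000 | 101101 | 010100.
Byte 1: 11110011 = 0xF3.
Byte 2: 10010000 = 0x90.
Byte 3: 10101101 = 0xAD.
Byte 4: 10010100 = 0x94.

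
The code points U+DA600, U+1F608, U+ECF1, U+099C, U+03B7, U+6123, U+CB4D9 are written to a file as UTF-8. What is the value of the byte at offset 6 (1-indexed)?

1-indexed offset 6 is 0-indexed offset 5.
U+DA600 → 4-byte form F3 9A 98 80 at offsets 0–3.
U+1F608 → 4-byte form F0 9F 98 88 at offsets 4–7.
Offset 5 falls in char 2's range; it's byte 2 of F0 9F 98 88 = 0x9F.

0x9F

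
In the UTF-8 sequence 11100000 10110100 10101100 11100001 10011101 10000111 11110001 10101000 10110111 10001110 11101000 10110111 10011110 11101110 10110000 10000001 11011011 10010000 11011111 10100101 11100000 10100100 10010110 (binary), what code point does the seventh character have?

U+07E5

Offset 0: leading byte 0xE0 = 11100000 → 3-byte char #1 = E0 B4 AC.
Offset 3: leading byte 0xE1 = 11100001 → 3-byte char #2 = E1 9D 87.
Offset 6: leading byte 0xF1 = 11110001 → 4-byte char #3 = F1 A8 B7 8E.
Offset 10: leading byte 0xE8 = 11101000 → 3-byte char #4 = E8 B7 9E.
Offset 13: leading byte 0xEE = 11101110 → 3-byte char #5 = EE B0 81.
Offset 16: leading byte 0xDB = 11011011 → 2-byte char #6 = DB 90.
Offset 18: leading byte 0xDF = 11011111 → 2-byte char #7 = DF A5.
Leading byte 0xDF = 11011111 matches 110xxxxx → 2-byte sequence.
Byte 1: 0xDF = 11011111, payload 11111 (5 bits).
Byte 2: 0xA5 = 10100101 (10xxxxxx ✓), payload 100101.
Concatenate: 11111100101 = 0x7E5 (11 bits → U+07E5).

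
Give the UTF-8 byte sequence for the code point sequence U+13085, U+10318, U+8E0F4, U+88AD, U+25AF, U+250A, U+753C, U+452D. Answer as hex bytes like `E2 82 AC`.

F0 93 82 85 F0 90 8C 98 F2 8E 83 B4 E8 A2 AD E2 96 AF E2 94 8A E7 94 BC E4 94 AD

U+13085: 4-byte form → F0 93 82 85.
U+10318: 4-byte form → F0 90 8C 98.
U+8E0F4: 4-byte form → F2 8E 83 B4.
U+88AD: 3-byte form → E8 A2 AD.
U+25AF: 3-byte form → E2 96 AF.
U+250A: 3-byte form → E2 94 8A.
U+753C: 3-byte form → E7 94 BC.
U+452D: 3-byte form → E4 94 AD.
Concatenated (27 bytes): F0 93 82 85 F0 90 8C 98 F2 8E 83 B4 E8 A2 AD E2 96 AF E2 94 8A E7 94 BC E4 94 AD.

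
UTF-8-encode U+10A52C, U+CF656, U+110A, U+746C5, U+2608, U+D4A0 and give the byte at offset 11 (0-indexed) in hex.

U+10A52C → 4-byte form F4 8A 94 AC at offsets 0–3.
U+CF656 → 4-byte form F3 8F 99 96 at offsets 4–7.
U+110A → 3-byte form E1 84 8A at offsets 8–10.
U+746C5 → 4-byte form F1 B4 9B 85 at offsets 11–14.
Offset 11 falls in char 4's range; it's byte 1 of F1 B4 9B 85 = 0xF1.

0xF1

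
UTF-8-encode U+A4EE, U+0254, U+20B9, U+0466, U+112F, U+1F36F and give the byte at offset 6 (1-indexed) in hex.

0xE2

1-indexed offset 6 is 0-indexed offset 5.
U+A4EE → 3-byte form EA 93 AE at offsets 0–2.
U+0254 → 2-byte form C9 94 at offsets 3–4.
U+20B9 → 3-byte form E2 82 B9 at offsets 5–7.
Offset 5 falls in char 3's range; it's byte 1 of E2 82 B9 = 0xE2.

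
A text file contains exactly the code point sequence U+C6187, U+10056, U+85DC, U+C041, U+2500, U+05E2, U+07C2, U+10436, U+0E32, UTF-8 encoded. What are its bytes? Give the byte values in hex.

U+C6187: 4-byte form → F3 86 86 87.
U+10056: 4-byte form → F0 90 81 96.
U+85DC: 3-byte form → E8 97 9C.
U+C041: 3-byte form → EC 81 81.
U+2500: 3-byte form → E2 94 80.
U+05E2: 2-byte form → D7 A2.
U+07C2: 2-byte form → DF 82.
U+10436: 4-byte form → F0 90 90 B6.
U+0E32: 3-byte form → E0 B8 B2.
Concatenated (28 bytes): F3 86 86 87 F0 90 81 96 E8 97 9C EC 81 81 E2 94 80 D7 A2 DF 82 F0 90 90 B6 E0 B8 B2.

F3 86 86 87 F0 90 81 96 E8 97 9C EC 81 81 E2 94 80 D7 A2 DF 82 F0 90 90 B6 E0 B8 B2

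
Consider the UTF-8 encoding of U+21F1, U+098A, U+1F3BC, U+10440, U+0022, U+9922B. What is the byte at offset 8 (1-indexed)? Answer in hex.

0x9F

1-indexed offset 8 is 0-indexed offset 7.
U+21F1 → 3-byte form E2 87 B1 at offsets 0–2.
U+098A → 3-byte form E0 A6 8A at offsets 3–5.
U+1F3BC → 4-byte form F0 9F 8E BC at offsets 6–9.
Offset 7 falls in char 3's range; it's byte 2 of F0 9F 8E BC = 0x9F.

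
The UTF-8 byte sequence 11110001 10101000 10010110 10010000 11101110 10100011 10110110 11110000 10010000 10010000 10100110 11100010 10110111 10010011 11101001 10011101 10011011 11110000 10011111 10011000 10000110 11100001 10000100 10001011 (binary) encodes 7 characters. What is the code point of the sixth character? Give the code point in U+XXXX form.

Offset 0: leading byte 0xF1 = 11110001 → 4-byte char #1 = F1 A8 96 90.
Offset 4: leading byte 0xEE = 11101110 → 3-byte char #2 = EE A3 B6.
Offset 7: leading byte 0xF0 = 11110000 → 4-byte char #3 = F0 90 90 A6.
Offset 11: leading byte 0xE2 = 11100010 → 3-byte char #4 = E2 B7 93.
Offset 14: leading byte 0xE9 = 11101001 → 3-byte char #5 = E9 9D 9B.
Offset 17: leading byte 0xF0 = 11110000 → 4-byte char #6 = F0 9F 98 86.
Leading byte 0xF0 = 11110000 matches 11110xxx → 4-byte sequence.
Byte 1: 0xF0 = 11110000, payload 000 (3 bits).
Byte 2: 0x9F = 10011111 (10xxxxxx ✓), payload 011111.
Byte 3: 0x98 = 10011000 (10xxxxxx ✓), payload 011000.
Byte 4: 0x86 = 10000110 (10xxxxxx ✓), payload 000110.
Concatenate: 000011111011000000110 = 0x1F606 (21 bits → U+1F606).

U+1F606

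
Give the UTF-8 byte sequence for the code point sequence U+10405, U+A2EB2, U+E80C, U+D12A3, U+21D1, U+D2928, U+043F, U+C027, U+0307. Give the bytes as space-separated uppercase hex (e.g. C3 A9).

U+10405: 4-byte form → F0 90 90 85.
U+A2EB2: 4-byte form → F2 A2 BA B2.
U+E80C: 3-byte form → EE A0 8C.
U+D12A3: 4-byte form → F3 91 8A A3.
U+21D1: 3-byte form → E2 87 91.
U+D2928: 4-byte form → F3 92 A4 A8.
U+043F: 2-byte form → D0 BF.
U+C027: 3-byte form → EC 80 A7.
U+0307: 2-byte form → CC 87.
Concatenated (29 bytes): F0 90 90 85 F2 A2 BA B2 EE A0 8C F3 91 8A A3 E2 87 91 F3 92 A4 A8 D0 BF EC 80 A7 CC 87.

F0 90 90 85 F2 A2 BA B2 EE A0 8C F3 91 8A A3 E2 87 91 F3 92 A4 A8 D0 BF EC 80 A7 CC 87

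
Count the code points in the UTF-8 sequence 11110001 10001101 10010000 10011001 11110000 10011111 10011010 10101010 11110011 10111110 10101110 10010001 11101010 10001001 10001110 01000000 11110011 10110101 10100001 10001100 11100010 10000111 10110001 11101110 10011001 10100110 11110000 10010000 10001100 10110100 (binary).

9

Byte at offset 0: 0xF1 = 11110001 → 4-byte char (#1). Advance 4.
Byte at offset 4: 0xF0 = 11110000 → 4-byte char (#2). Advance 4.
Byte at offset 8: 0xF3 = 11110011 → 4-byte char (#3). Advance 4.
Byte at offset 12: 0xEA = 11101010 → 3-byte char (#4). Advance 3.
Byte at offset 15: 0x40 = 01000000 → 1-byte char (#5). Advance 1.
Byte at offset 16: 0xF3 = 11110011 → 4-byte char (#6). Advance 4.
Byte at offset 20: 0xE2 = 11100010 → 3-byte char (#7). Advance 3.
Byte at offset 23: 0xEE = 11101110 → 3-byte char (#8). Advance 3.
Byte at offset 26: 0xF0 = 11110000 → 4-byte char (#9). Advance 4.
Reached end at offset 30 after 9 code points.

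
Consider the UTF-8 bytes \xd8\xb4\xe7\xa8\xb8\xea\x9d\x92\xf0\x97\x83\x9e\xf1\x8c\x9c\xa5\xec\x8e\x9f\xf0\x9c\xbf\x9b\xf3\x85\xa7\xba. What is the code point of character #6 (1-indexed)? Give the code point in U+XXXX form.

U+C39F

Offset 0: leading byte 0xD8 = 11011000 → 2-byte char #1 = D8 B4.
Offset 2: leading byte 0xE7 = 11100111 → 3-byte char #2 = E7 A8 B8.
Offset 5: leading byte 0xEA = 11101010 → 3-byte char #3 = EA 9D 92.
Offset 8: leading byte 0xF0 = 11110000 → 4-byte char #4 = F0 97 83 9E.
Offset 12: leading byte 0xF1 = 11110001 → 4-byte char #5 = F1 8C 9C A5.
Offset 16: leading byte 0xEC = 11101100 → 3-byte char #6 = EC 8E 9F.
Leading byte 0xEC = 11101100 matches 1110xxxx → 3-byte sequence.
Byte 1: 0xEC = 11101100, payload 1100 (4 bits).
Byte 2: 0x8E = 10001110 (10xxxxxx ✓), payload 001110.
Byte 3: 0x9F = 10011111 (10xxxxxx ✓), payload 011111.
Concatenate: 1100001110011111 = 0xC39F (16 bits → U+C39F).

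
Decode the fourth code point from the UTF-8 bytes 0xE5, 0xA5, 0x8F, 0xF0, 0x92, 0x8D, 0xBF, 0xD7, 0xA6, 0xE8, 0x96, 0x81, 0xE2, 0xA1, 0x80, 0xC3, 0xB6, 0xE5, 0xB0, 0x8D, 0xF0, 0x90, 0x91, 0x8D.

U+8581

Offset 0: leading byte 0xE5 = 11100101 → 3-byte char #1 = E5 A5 8F.
Offset 3: leading byte 0xF0 = 11110000 → 4-byte char #2 = F0 92 8D BF.
Offset 7: leading byte 0xD7 = 11010111 → 2-byte char #3 = D7 A6.
Offset 9: leading byte 0xE8 = 11101000 → 3-byte char #4 = E8 96 81.
Leading byte 0xE8 = 11101000 matches 1110xxxx → 3-byte sequence.
Byte 1: 0xE8 = 11101000, payload 1000 (4 bits).
Byte 2: 0x96 = 10010110 (10xxxxxx ✓), payload 010110.
Byte 3: 0x81 = 10000001 (10xxxxxx ✓), payload 000001.
Concatenate: 1000010110000001 = 0x8581 (16 bits → U+8581).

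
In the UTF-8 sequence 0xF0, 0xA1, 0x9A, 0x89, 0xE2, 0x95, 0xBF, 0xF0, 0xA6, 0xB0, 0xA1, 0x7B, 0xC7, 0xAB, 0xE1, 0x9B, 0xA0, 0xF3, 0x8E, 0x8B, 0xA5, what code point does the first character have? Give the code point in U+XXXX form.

U+21689

Offset 0: leading byte 0xF0 = 11110000 → 4-byte char #1 = F0 A1 9A 89.
Leading byte 0xF0 = 11110000 matches 11110xxx → 4-byte sequence.
Byte 1: 0xF0 = 11110000, payload 000 (3 bits).
Byte 2: 0xA1 = 10100001 (10xxxxxx ✓), payload 100001.
Byte 3: 0x9A = 10011010 (10xxxxxx ✓), payload 011010.
Byte 4: 0x89 = 10001001 (10xxxxxx ✓), payload 001001.
Concatenate: 000100001011010001001 = 0x21689 (21 bits → U+21689).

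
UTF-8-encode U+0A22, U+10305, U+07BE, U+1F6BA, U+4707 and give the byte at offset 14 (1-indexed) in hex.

0xE4

1-indexed offset 14 is 0-indexed offset 13.
U+0A22 → 3-byte form E0 A8 A2 at offsets 0–2.
U+10305 → 4-byte form F0 90 8C 85 at offsets 3–6.
U+07BE → 2-byte form DE BE at offsets 7–8.
U+1F6BA → 4-byte form F0 9F 9A BA at offsets 9–12.
U+4707 → 3-byte form E4 9C 87 at offsets 13–15.
Offset 13 falls in char 5's range; it's byte 1 of E4 9C 87 = 0xE4.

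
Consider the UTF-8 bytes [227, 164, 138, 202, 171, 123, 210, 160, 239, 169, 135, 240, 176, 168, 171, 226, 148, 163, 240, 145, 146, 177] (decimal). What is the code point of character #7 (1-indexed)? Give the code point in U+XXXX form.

Offset 0: leading byte 0xE3 = 11100011 → 3-byte char #1 = E3 A4 8A.
Offset 3: leading byte 0xCA = 11001010 → 2-byte char #2 = CA AB.
Offset 5: leading byte 0x7B = 01111011 → 1-byte char #3 = 7B.
Offset 6: leading byte 0xD2 = 11010010 → 2-byte char #4 = D2 A0.
Offset 8: leading byte 0xEF = 11101111 → 3-byte char #5 = EF A9 87.
Offset 11: leading byte 0xF0 = 11110000 → 4-byte char #6 = F0 B0 A8 AB.
Offset 15: leading byte 0xE2 = 11100010 → 3-byte char #7 = E2 94 A3.
Leading byte 0xE2 = 11100010 matches 1110xxxx → 3-byte sequence.
Byte 1: 0xE2 = 11100010, payload 0010 (4 bits).
Byte 2: 0x94 = 10010100 (10xxxxxx ✓), payload 010100.
Byte 3: 0xA3 = 10100011 (10xxxxxx ✓), payload 100011.
Concatenate: 0010010100100011 = 0x2523 (16 bits → U+2523).

U+2523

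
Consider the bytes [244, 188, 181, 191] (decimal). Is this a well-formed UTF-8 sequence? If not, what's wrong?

Leading byte 0xF4 = 11110100 → 4-byte form.
Payload = 0x13CD7F, which exceeds U+10FFFF, the maximum Unicode code point. (Leading bytes F5–FF, or F4 followed by ≥ 0x90, are invalid.)

invalid (encodes a value above U+10FFFF)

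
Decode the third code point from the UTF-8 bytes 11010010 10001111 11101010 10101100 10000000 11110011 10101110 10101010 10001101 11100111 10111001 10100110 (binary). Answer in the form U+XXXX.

U+EEA8D

Offset 0: leading byte 0xD2 = 11010010 → 2-byte char #1 = D2 8F.
Offset 2: leading byte 0xEA = 11101010 → 3-byte char #2 = EA AC 80.
Offset 5: leading byte 0xF3 = 11110011 → 4-byte char #3 = F3 AE AA 8D.
Leading byte 0xF3 = 11110011 matches 11110xxx → 4-byte sequence.
Byte 1: 0xF3 = 11110011, payload 011 (3 bits).
Byte 2: 0xAE = 10101110 (10xxxxxx ✓), payload 101110.
Byte 3: 0xAA = 10101010 (10xxxxxx ✓), payload 101010.
Byte 4: 0x8D = 10001101 (10xxxxxx ✓), payload 001101.
Concatenate: 011101110101010001101 = 0xEEA8D (21 bits → U+EEA8D).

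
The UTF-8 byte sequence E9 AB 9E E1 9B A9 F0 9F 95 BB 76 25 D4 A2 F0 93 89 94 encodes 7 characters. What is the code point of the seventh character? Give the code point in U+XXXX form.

U+13254

Offset 0: leading byte 0xE9 = 11101001 → 3-byte char #1 = E9 AB 9E.
Offset 3: leading byte 0xE1 = 11100001 → 3-byte char #2 = E1 9B A9.
Offset 6: leading byte 0xF0 = 11110000 → 4-byte char #3 = F0 9F 95 BB.
Offset 10: leading byte 0x76 = 01110110 → 1-byte char #4 = 76.
Offset 11: leading byte 0x25 = 00100101 → 1-byte char #5 = 25.
Offset 12: leading byte 0xD4 = 11010100 → 2-byte char #6 = D4 A2.
Offset 14: leading byte 0xF0 = 11110000 → 4-byte char #7 = F0 93 89 94.
Leading byte 0xF0 = 11110000 matches 11110xxx → 4-byte sequence.
Byte 1: 0xF0 = 11110000, payload 000 (3 bits).
Byte 2: 0x93 = 10010011 (10xxxxxx ✓), payload 010011.
Byte 3: 0x89 = 10001001 (10xxxxxx ✓), payload 001001.
Byte 4: 0x94 = 10010100 (10xxxxxx ✓), payload 010100.
Concatenate: 000010011001001010100 = 0x13254 (21 bits → U+13254).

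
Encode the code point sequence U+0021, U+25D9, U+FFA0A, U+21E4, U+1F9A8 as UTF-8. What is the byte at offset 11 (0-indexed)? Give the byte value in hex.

0xF0

U+0021 → 1-byte form 21 at offsets 0–0.
U+25D9 → 3-byte form E2 97 99 at offsets 1–3.
U+FFA0A → 4-byte form F3 BF A8 8A at offsets 4–7.
U+21E4 → 3-byte form E2 87 A4 at offsets 8–10.
U+1F9A8 → 4-byte form F0 9F A6 A8 at offsets 11–14.
Offset 11 falls in char 5's range; it's byte 1 of F0 9F A6 A8 = 0xF0.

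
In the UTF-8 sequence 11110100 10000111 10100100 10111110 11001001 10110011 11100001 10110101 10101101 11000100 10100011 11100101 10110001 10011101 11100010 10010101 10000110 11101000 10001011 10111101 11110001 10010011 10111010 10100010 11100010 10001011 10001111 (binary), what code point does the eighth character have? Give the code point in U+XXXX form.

U+53EA2

Offset 0: leading byte 0xF4 = 11110100 → 4-byte char #1 = F4 87 A4 BE.
Offset 4: leading byte 0xC9 = 11001001 → 2-byte char #2 = C9 B3.
Offset 6: leading byte 0xE1 = 11100001 → 3-byte char #3 = E1 B5 AD.
Offset 9: leading byte 0xC4 = 11000100 → 2-byte char #4 = C4 A3.
Offset 11: leading byte 0xE5 = 11100101 → 3-byte char #5 = E5 B1 9D.
Offset 14: leading byte 0xE2 = 11100010 → 3-byte char #6 = E2 95 86.
Offset 17: leading byte 0xE8 = 11101000 → 3-byte char #7 = E8 8B BD.
Offset 20: leading byte 0xF1 = 11110001 → 4-byte char #8 = F1 93 BA A2.
Leading byte 0xF1 = 11110001 matches 11110xxx → 4-byte sequence.
Byte 1: 0xF1 = 11110001, payload 001 (3 bits).
Byte 2: 0x93 = 10010011 (10xxxxxx ✓), payload 010011.
Byte 3: 0xBA = 10111010 (10xxxxxx ✓), payload 111010.
Byte 4: 0xA2 = 10100010 (10xxxxxx ✓), payload 100010.
Concatenate: 001010011111010100010 = 0x53EA2 (21 bits → U+53EA2).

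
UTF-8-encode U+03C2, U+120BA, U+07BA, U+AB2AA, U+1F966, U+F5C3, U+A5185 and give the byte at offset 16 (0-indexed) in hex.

0xEF

U+03C2 → 2-byte form CF 82 at offsets 0–1.
U+120BA → 4-byte form F0 92 82 BA at offsets 2–5.
U+07BA → 2-byte form DE BA at offsets 6–7.
U+AB2AA → 4-byte form F2 AB 8A AA at offsets 8–11.
U+1F966 → 4-byte form F0 9F A5 A6 at offsets 12–15.
U+F5C3 → 3-byte form EF 97 83 at offsets 16–18.
Offset 16 falls in char 6's range; it's byte 1 of EF 97 83 = 0xEF.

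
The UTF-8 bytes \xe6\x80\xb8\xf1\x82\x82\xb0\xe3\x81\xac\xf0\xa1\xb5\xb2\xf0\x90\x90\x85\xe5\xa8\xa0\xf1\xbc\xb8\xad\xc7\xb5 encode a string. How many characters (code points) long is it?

Byte at offset 0: 0xE6 = 11100110 → 3-byte char (#1). Advance 3.
Byte at offset 3: 0xF1 = 11110001 → 4-byte char (#2). Advance 4.
Byte at offset 7: 0xE3 = 11100011 → 3-byte char (#3). Advance 3.
Byte at offset 10: 0xF0 = 11110000 → 4-byte char (#4). Advance 4.
Byte at offset 14: 0xF0 = 11110000 → 4-byte char (#5). Advance 4.
Byte at offset 18: 0xE5 = 11100101 → 3-byte char (#6). Advance 3.
Byte at offset 21: 0xF1 = 11110001 → 4-byte char (#7). Advance 4.
Byte at offset 25: 0xC7 = 11000111 → 2-byte char (#8). Advance 2.
Reached end at offset 27 after 8 code points.

8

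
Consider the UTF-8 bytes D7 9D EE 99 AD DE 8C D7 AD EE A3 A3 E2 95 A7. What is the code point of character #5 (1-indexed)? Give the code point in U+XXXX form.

Offset 0: leading byte 0xD7 = 11010111 → 2-byte char #1 = D7 9D.
Offset 2: leading byte 0xEE = 11101110 → 3-byte char #2 = EE 99 AD.
Offset 5: leading byte 0xDE = 11011110 → 2-byte char #3 = DE 8C.
Offset 7: leading byte 0xD7 = 11010111 → 2-byte char #4 = D7 AD.
Offset 9: leading byte 0xEE = 11101110 → 3-byte char #5 = EE A3 A3.
Leading byte 0xEE = 11101110 matches 1110xxxx → 3-byte sequence.
Byte 1: 0xEE = 11101110, payload 1110 (4 bits).
Byte 2: 0xA3 = 10100011 (10xxxxxx ✓), payload 100011.
Byte 3: 0xA3 = 10100011 (10xxxxxx ✓), payload 100011.
Concatenate: 1110100011100011 = 0xE8E3 (16 bits → U+E8E3).

U+E8E3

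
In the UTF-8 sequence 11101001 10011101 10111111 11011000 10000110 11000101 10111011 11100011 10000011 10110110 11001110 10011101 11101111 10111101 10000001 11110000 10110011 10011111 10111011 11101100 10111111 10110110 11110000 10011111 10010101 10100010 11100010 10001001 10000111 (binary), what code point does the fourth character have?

Offset 0: leading byte 0xE9 = 11101001 → 3-byte char #1 = E9 9D BF.
Offset 3: leading byte 0xD8 = 11011000 → 2-byte char #2 = D8 86.
Offset 5: leading byte 0xC5 = 11000101 → 2-byte char #3 = C5 BB.
Offset 7: leading byte 0xE3 = 11100011 → 3-byte char #4 = E3 83 B6.
Leading byte 0xE3 = 11100011 matches 1110xxxx → 3-byte sequence.
Byte 1: 0xE3 = 11100011, payload 0011 (4 bits).
Byte 2: 0x83 = 10000011 (10xxxxxx ✓), payload 000011.
Byte 3: 0xB6 = 10110110 (10xxxxxx ✓), payload 110110.
Concatenate: 0011000011110110 = 0x30F6 (16 bits → U+30F6).

U+30F6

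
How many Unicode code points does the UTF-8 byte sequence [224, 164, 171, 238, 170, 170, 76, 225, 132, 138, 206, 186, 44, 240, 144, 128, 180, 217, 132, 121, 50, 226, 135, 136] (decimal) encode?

Byte at offset 0: 0xE0 = 11100000 → 3-byte char (#1). Advance 3.
Byte at offset 3: 0xEE = 11101110 → 3-byte char (#2). Advance 3.
Byte at offset 6: 0x4C = 01001100 → 1-byte char (#3). Advance 1.
Byte at offset 7: 0xE1 = 11100001 → 3-byte char (#4). Advance 3.
Byte at offset 10: 0xCE = 11001110 → 2-byte char (#5). Advance 2.
Byte at offset 12: 0x2C = 00101100 → 1-byte char (#6). Advance 1.
Byte at offset 13: 0xF0 = 11110000 → 4-byte char (#7). Advance 4.
Byte at offset 17: 0xD9 = 11011001 → 2-byte char (#8). Advance 2.
Byte at offset 19: 0x79 = 01111001 → 1-byte char (#9). Advance 1.
Byte at offset 20: 0x32 = 00110010 → 1-byte char (#10). Advance 1.
Byte at offset 21: 0xE2 = 11100010 → 3-byte char (#11). Advance 3.
Reached end at offset 24 after 11 code points.

11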